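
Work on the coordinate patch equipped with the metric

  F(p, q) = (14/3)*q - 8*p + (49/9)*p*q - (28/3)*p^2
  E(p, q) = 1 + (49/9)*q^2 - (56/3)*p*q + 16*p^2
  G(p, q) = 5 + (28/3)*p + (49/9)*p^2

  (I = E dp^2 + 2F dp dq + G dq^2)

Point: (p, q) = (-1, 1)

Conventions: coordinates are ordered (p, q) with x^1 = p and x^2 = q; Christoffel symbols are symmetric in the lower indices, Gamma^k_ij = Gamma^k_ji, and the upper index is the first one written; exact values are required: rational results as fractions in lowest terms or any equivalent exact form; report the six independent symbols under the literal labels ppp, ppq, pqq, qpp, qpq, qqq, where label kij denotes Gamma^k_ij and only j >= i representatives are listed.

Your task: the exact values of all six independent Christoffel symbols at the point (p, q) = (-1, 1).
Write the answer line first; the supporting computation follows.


Answer: Gamma_ppp = -228/371, Gamma_ppq = 19/53, Gamma_pqq = 0, Gamma_qpp = 12/371, Gamma_qpq = -1/53, Gamma_qqq = 0

E = 370/9, F = -19/9, G = 10/9 at the point
E_p = -152/3, E_q = 266/9, F_p = 145/9, F_q = -7/9, G_p = -14/9, G_q = 0
EG - F^2 = 371/9;  g^inv = (9/371) * [[10/9, 19/9], [19/9, 370/9]]
first-kind symbols [ij,l] = (1/2)(d_i g_jl + d_j g_il - d_l g_ij): [pp,p] = E_p/2 = -76/3, [pp,q] = F_p - E_q/2 = 4/3, [pq,p] = E_q/2 = 133/9, [pq,q] = G_p/2 = -7/9, [qq,p] = F_q - G_p/2 = 0, [qq,q] = G_q/2 = 0
Gamma^p_ij = (G*[ij,p] - F*[ij,q])/(EG - F^2), Gamma^q_ij = (E*[ij,q] - F*[ij,p])/(EG - F^2)


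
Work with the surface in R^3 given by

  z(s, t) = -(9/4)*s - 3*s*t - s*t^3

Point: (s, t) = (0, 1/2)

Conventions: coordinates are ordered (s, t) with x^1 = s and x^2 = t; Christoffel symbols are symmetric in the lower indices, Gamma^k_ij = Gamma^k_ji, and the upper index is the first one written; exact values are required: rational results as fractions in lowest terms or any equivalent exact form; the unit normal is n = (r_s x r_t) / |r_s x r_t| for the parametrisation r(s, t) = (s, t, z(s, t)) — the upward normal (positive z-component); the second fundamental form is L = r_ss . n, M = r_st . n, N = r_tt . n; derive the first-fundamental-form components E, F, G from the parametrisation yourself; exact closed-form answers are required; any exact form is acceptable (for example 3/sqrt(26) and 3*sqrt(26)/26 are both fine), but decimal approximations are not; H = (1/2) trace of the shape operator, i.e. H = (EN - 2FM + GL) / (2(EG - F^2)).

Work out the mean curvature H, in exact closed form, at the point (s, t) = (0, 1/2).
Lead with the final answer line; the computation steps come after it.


Answer: H = 0

z_s = -31/8, z_t = 0, z_ss = 0, z_st = -15/4, z_tt = 0
E = 1025/64, F = 0, G = 1; answer radicand W^2 = 1025/64
unnormalised second-form numerators: l = 0, m = -15/4, n = 0; L = l/sqrt(1025/64), and similarly M = m/sqrt(W^2), N = n/sqrt(W^2)
H = (E*n - 2*F*m + G*l) / (2*(EG - F^2)*sqrt(W^2)); E*n - 2*F*m + G*l = 0, EG - F^2 = 1025/64, so H = (0)/sqrt(1025/64)


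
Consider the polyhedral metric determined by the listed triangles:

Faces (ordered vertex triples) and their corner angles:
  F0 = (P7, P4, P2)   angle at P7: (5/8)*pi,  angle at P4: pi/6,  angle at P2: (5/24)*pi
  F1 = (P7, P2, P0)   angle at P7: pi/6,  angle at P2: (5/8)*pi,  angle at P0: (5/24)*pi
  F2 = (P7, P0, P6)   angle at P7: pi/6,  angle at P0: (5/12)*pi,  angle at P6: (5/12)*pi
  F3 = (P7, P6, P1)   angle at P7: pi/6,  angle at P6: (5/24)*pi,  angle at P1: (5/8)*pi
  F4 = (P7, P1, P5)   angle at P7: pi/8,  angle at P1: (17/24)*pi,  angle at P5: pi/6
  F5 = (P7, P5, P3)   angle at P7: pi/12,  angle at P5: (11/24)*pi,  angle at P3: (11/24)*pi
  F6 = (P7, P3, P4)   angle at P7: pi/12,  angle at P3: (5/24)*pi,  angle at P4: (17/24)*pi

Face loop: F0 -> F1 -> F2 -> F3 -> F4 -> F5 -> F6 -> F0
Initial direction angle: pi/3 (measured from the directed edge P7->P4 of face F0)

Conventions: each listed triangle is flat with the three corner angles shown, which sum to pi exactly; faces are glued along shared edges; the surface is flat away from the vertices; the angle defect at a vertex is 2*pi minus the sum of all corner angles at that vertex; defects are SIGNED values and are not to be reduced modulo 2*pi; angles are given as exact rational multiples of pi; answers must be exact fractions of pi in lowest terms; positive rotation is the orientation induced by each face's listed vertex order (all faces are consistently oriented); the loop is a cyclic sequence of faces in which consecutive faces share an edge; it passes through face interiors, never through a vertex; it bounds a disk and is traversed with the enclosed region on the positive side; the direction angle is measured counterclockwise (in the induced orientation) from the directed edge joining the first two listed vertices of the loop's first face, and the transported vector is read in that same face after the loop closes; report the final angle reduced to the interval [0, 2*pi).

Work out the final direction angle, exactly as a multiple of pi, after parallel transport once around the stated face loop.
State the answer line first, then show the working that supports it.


Answer: final direction angle = (11/12)*pi

enclosed vertex P7: corner angles sum to (17/12)*pi, defect = 2*pi - (17/12)*pi = (7/12)*pi
holonomy = initial angle + sum of enclosed defects (mod 2*pi), positive in the induced orientation
final angle = pi/3 + (7/12)*pi = (11/12)*pi (mod 2*pi)


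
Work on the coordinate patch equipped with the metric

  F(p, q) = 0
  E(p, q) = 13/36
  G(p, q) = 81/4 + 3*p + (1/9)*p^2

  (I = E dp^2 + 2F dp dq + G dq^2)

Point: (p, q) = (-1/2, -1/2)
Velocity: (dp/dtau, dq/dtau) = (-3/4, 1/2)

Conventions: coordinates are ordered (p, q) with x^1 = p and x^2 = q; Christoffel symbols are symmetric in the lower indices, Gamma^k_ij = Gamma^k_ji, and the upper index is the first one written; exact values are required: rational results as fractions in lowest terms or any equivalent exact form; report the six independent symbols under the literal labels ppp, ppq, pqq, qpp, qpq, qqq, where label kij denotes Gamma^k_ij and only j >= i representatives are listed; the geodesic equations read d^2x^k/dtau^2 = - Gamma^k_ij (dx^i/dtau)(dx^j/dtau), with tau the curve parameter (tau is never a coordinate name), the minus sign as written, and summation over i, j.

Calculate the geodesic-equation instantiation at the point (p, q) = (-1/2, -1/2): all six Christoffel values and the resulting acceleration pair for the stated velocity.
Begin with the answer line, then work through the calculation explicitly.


Answer: Gamma_ppp = 0, Gamma_ppq = 0, Gamma_pqq = -4, Gamma_qpp = 0, Gamma_qpq = 1/13, Gamma_qqq = 0; accelerations (d^2p/dtau^2, d^2q/dtau^2) = (1, 3/52)

E = 13/36, F = 0, G = 169/9 at the point
E_p = 0, E_q = 0, F_p = 0, F_q = 0, G_p = 26/9, G_q = 0
EG - F^2 = 2197/324;  g^inv = (324/2197) * [[169/9, 0], [0, 13/36]]
first-kind symbols [ij,l] = (1/2)(d_i g_jl + d_j g_il - d_l g_ij): [pp,p] = E_p/2 = 0, [pp,q] = F_p - E_q/2 = 0, [pq,p] = E_q/2 = 0, [pq,q] = G_p/2 = 13/9, [qq,p] = F_q - G_p/2 = -13/9, [qq,q] = G_q/2 = 0
Gamma^p_ij = (G*[ij,p] - F*[ij,q])/(EG - F^2), Gamma^q_ij = (E*[ij,q] - F*[ij,p])/(EG - F^2)
Gamma_ppp = 0, Gamma_ppq = 0, Gamma_pqq = -4, Gamma_qpp = 0, Gamma_qpq = 1/13, Gamma_qqq = 0
d^2p/dtau^2 = -(Gamma_ppp*(-3/4)^2 + 2*Gamma_ppq*(-3/4)*(1/2) + Gamma_pqq*(1/2)^2) = 1
d^2q/dtau^2 = -(Gamma_qpp*(-3/4)^2 + 2*Gamma_qpq*(-3/4)*(1/2) + Gamma_qqq*(1/2)^2) = 3/52


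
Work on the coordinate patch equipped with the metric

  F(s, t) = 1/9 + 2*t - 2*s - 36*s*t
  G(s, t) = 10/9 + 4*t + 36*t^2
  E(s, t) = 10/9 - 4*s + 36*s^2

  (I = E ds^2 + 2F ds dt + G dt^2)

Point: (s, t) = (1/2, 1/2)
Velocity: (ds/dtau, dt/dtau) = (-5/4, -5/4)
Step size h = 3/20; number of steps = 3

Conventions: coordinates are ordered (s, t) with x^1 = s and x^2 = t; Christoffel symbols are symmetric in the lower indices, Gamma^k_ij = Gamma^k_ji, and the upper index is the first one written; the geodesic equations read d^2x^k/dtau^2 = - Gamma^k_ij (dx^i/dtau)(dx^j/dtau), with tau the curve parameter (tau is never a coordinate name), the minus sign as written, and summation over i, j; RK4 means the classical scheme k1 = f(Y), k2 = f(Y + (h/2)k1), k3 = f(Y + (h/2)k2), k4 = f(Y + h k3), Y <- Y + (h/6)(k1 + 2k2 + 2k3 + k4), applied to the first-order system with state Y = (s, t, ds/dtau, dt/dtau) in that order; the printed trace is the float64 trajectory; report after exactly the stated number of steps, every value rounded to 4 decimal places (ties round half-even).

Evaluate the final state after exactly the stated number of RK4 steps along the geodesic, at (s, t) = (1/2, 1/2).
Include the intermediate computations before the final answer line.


f(Y) = (ds/dtau, dt/dtau, -Gamma^s_ij Y'^i Y'^j, -Gamma^t_ij Y'^i Y'^j) with the Gammas evaluated at the stage position; h = 0.150000; intermediate values shown to 6 dp
step 0: s = 0.5000, t = 0.5000, ds/dtau = -1.2500, dt/dtau = -1.2500
step 1:
  k1: at (s, t) = (0.500000, 0.500000), (ds/dtau, dt/dtau) = (-1.250000, -1.250000); Gamma_sss = 0.832370, Gamma_sst = 0.000000, Gamma_stt = -0.832370, Gamma_tss = -1.040462, Gamma_tst = 0.000000, Gamma_ttt = 1.040462; k1 = (-1.250000, -1.250000, 0.000000, 0.000000)
  k2: at (s, t) = (0.406250, 0.406250), (ds/dtau, dt/dtau) = (-1.250000, -1.250000); Gamma_sss = 0.963370, Gamma_sst = 0.000000, Gamma_stt = -0.963370, Gamma_tss = -1.268596, Gamma_tst = 0.000000, Gamma_ttt = 1.268596; k2 = (-1.250000, -1.250000, 0.000000, 0.000000)
  k3: at (s, t) = (0.406250, 0.406250), (ds/dtau, dt/dtau) = (-1.250000, -1.250000); Gamma_sss = 0.963370, Gamma_sst = 0.000000, Gamma_stt = -0.963370, Gamma_tss = -1.268596, Gamma_tst = 0.000000, Gamma_ttt = 1.268596; k3 = (-1.250000, -1.250000, 0.000000, 0.000000)
  k4: at (s, t) = (0.312500, 0.312500), (ds/dtau, dt/dtau) = (-1.250000, -1.250000); Gamma_sss = 1.120740, Gamma_sst = 0.000000, Gamma_stt = -1.120740, Gamma_tss = -1.605385, Gamma_tst = 0.000000, Gamma_ttt = 1.605385; k4 = (-1.250000, -1.250000, 0.000000, 0.000000)
  Y <- Y + (h/6)(k1 + 2k2 + 2k3 + k4): s = 0.3125, t = 0.3125, ds/dtau = -1.2500, dt/dtau = -1.2500
step 2:
  k1: at (s, t) = (0.312500, 0.312500), (ds/dtau, dt/dtau) = (-1.250000, -1.250000); Gamma_sss = 1.120740, Gamma_sst = 0.000000, Gamma_stt = -1.120740, Gamma_tss = -1.605385, Gamma_tst = 0.000000, Gamma_ttt = 1.605385; k1 = (-1.250000, -1.250000, 0.000000, 0.000000)
  k2: at (s, t) = (0.218750, 0.218750), (ds/dtau, dt/dtau) = (-1.250000, -1.250000); Gamma_sss = 1.258694, Gamma_sst = 0.000000, Gamma_stt = -1.258694, Gamma_tss = -2.115678, Gamma_tst = 0.000000, Gamma_ttt = 2.115678; k2 = (-1.250000, -1.250000, 0.000000, 0.000000)
  k3: at (s, t) = (0.218750, 0.218750), (ds/dtau, dt/dtau) = (-1.250000, -1.250000); Gamma_sss = 1.258694, Gamma_sst = 0.000000, Gamma_stt = -1.258694, Gamma_tss = -2.115678, Gamma_tst = 0.000000, Gamma_ttt = 2.115678; k3 = (-1.250000, -1.250000, 0.000000, 0.000000)
  k4: at (s, t) = (0.125000, 0.125000), (ds/dtau, dt/dtau) = (-1.250000, -1.250000); Gamma_sss = 1.065089, Gamma_sst = 0.000000, Gamma_stt = -1.065089, Gamma_tss = -2.769231, Gamma_tst = 0.000000, Gamma_ttt = 2.769231; k4 = (-1.250000, -1.250000, 0.000000, 0.000000)
  Y <- Y + (h/6)(k1 + 2k2 + 2k3 + k4): s = 0.1250, t = 0.1250, ds/dtau = -1.2500, dt/dtau = -1.2500
step 3:
  k1: at (s, t) = (0.125000, 0.125000), (ds/dtau, dt/dtau) = (-1.250000, -1.250000); Gamma_sss = 1.065089, Gamma_sst = 0.000000, Gamma_stt = -1.065089, Gamma_tss = -2.769231, Gamma_tst = 0.000000, Gamma_ttt = 2.769231; k1 = (-1.250000, -1.250000, 0.000000, 0.000000)
  k2: at (s, t) = (0.031250, 0.031250), (ds/dtau, dt/dtau) = (-1.250000, -1.250000); Gamma_sss = -0.676964, Gamma_sst = 0.000000, Gamma_stt = 0.676964, Gamma_tss = -2.417730, Gamma_tst = 0.000000, Gamma_ttt = 2.417730; k2 = (-1.250000, -1.250000, 0.000000, 0.000000)
  k3: at (s, t) = (0.031250, 0.031250), (ds/dtau, dt/dtau) = (-1.250000, -1.250000); Gamma_sss = -0.676964, Gamma_sst = 0.000000, Gamma_stt = 0.676964, Gamma_tss = -2.417730, Gamma_tst = 0.000000, Gamma_ttt = 2.417730; k3 = (-1.250000, -1.250000, 0.000000, 0.000000)
  k4: at (s, t) = (-0.062500, -0.062500), (ds/dtau, dt/dtau) = (-1.250000, -1.250000); Gamma_sss = -2.826790, Gamma_sst = 0.000000, Gamma_stt = 2.826790, Gamma_tss = 0.166282, Gamma_tst = 0.000000, Gamma_ttt = -0.166282; k4 = (-1.250000, -1.250000, 0.000000, 0.000000)
  Y <- Y + (h/6)(k1 + 2k2 + 2k3 + k4): s = -0.0625, t = -0.0625, ds/dtau = -1.2500, dt/dtau = -1.2500

Answer: s = -0.0625, t = -0.0625, ds/dtau = -1.2500, dt/dtau = -1.2500


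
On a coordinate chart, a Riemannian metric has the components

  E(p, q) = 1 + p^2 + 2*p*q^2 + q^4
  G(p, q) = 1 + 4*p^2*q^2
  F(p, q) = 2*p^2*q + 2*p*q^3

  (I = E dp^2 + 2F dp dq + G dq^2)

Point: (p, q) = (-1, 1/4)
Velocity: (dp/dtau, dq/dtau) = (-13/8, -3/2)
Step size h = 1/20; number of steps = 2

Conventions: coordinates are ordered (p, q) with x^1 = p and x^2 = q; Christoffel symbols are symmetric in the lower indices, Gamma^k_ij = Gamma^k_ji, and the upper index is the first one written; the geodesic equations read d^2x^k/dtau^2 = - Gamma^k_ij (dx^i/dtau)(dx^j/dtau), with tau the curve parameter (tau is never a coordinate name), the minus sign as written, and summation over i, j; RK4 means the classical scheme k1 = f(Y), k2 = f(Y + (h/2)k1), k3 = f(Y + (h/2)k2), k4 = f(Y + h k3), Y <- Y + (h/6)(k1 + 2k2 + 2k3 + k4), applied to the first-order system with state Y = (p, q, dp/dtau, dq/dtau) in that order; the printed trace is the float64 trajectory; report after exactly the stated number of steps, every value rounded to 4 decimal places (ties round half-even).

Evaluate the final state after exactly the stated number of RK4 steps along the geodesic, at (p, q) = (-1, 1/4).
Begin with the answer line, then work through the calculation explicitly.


Answer: p = -1.1629, q = 0.0999, dp/dtau = -1.6495, dq/dtau = -1.5061

f(Y) = (dp/dtau, dq/dtau, -Gamma^p_ij Y'^i Y'^j, -Gamma^q_ij Y'^i Y'^j) with the Gammas evaluated at the stage position; h = 0.050000; intermediate values shown to 6 dp
step 0: p = -1.0000, q = 0.2500, dp/dtau = -1.6250, dq/dtau = -1.5000
step 1:
  k1: at (p, q) = (-1.000000, 0.250000), (dp/dtau, dq/dtau) = (-1.625000, -1.500000); Gamma_ppp = -0.440367, Gamma_ppq = -0.220183, Gamma_pqq = 0.880734, Gamma_qpp = -0.234862, Gamma_qpq = -0.117431, Gamma_qqq = 0.469725; k1 = (-1.625000, -1.500000, 0.254587, 0.135780)
  k2: at (p, q) = (-1.040625, 0.212500), (dp/dtau, dq/dtau) = (-1.618635, -1.496606); Gamma_ppp = -0.455268, Gamma_ppq = -0.193489, Gamma_pqq = 0.947526, Gamma_qpp = -0.202266, Gamma_qpq = -0.085963, Gamma_qqq = 0.420966; k2 = (-1.618635, -1.496606, 0.007934, 0.003525)
  k3: at (p, q) = (-1.040466, 0.212585), (dp/dtau, dq/dtau) = (-1.624802, -1.499912); Gamma_ppp = -0.455239, Gamma_ppq = -0.193554, Gamma_pqq = 0.947322, Gamma_qpp = -0.202343, Gamma_qpq = -0.086030, Gamma_qqq = 0.421061; k3 = (-1.624802, -1.499912, 0.014004, 0.006224)
  k4: at (p, q) = (-1.081240, 0.175004), (dp/dtau, dq/dtau) = (-1.624300, -1.499689); Gamma_ppp = -0.467561, Gamma_ppq = -0.163650, Gamma_pqq = 1.011091, Gamma_qpp = -0.168421, Gamma_qpq = -0.058949, Gamma_qqq = 0.364207; k4 = (-1.624300, -1.499689, -0.243135, -0.087580)
  Y <- Y + (h/6)(k1 + 2k2 + 2k3 + k4): p = -1.0811, q = 0.1751, dp/dtau = -1.6245, dq/dtau = -1.4994
step 2:
  k1: at (p, q) = (-1.081135, 0.175061), (dp/dtau, dq/dtau) = (-1.624539, -1.499436); Gamma_ppp = -0.467547, Gamma_ppq = -0.163698, Gamma_pqq = 1.010962, Gamma_qpp = -0.168474, Gamma_qpq = -0.058986, Gamma_qqq = 0.364285; k1 = (-1.624539, -1.499436, -0.241537, -0.087034)
  k2: at (p, q) = (-1.121748, 0.137575), (dp/dtau, dq/dtau) = (-1.630577, -1.501612); Gamma_ppp = -0.477106, Gamma_ppq = -0.131276, Gamma_pqq = 1.070387, Gamma_qpp = -0.133529, Gamma_qpq = -0.036740, Gamma_qqq = 0.299571; k2 = (-1.630577, -1.501612, -0.502171, -0.140543)
  k3: at (p, q) = (-1.121899, 0.137520), (dp/dtau, dq/dtau) = (-1.637093, -1.502949); Gamma_ppp = -0.477113, Gamma_ppq = -0.131225, Gamma_pqq = 1.070545, Gamma_qpp = -0.133475, Gamma_qpq = -0.036711, Gamma_qqq = 0.299492; k3 = (-1.637093, -1.502949, -0.493758, -0.138132)
  k4: at (p, q) = (-1.162989, 0.099913), (dp/dtau, dq/dtau) = (-1.649227, -1.506342); Gamma_ppp = -0.483759, Gamma_ppq = -0.096668, Gamma_pqq = 1.125213, Gamma_qpp = -0.097505, Gamma_qpq = -0.019484, Gamma_qqq = 0.226794; k4 = (-1.649227, -1.506342, -0.757081, -0.152595)
  Y <- Y + (h/6)(k1 + 2k2 + 2k3 + k4): p = -1.1629, q = 0.0999, dp/dtau = -1.6495, dq/dtau = -1.5061


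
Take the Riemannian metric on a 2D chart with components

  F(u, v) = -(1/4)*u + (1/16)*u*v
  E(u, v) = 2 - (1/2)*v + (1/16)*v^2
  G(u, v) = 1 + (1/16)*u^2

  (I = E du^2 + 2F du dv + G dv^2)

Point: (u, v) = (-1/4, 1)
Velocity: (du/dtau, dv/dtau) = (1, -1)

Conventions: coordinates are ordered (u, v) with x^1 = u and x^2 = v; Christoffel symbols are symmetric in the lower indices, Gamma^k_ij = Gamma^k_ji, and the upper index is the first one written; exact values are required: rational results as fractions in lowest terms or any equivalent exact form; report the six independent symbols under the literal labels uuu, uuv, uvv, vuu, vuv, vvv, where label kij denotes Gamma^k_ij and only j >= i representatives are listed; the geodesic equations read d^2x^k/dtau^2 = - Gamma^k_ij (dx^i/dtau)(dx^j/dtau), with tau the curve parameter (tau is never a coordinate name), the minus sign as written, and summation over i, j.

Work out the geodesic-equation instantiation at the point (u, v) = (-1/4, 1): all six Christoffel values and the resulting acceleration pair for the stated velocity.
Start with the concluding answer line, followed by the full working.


Answer: Gamma_uuu = 0, Gamma_uuv = -48/401, Gamma_uvv = 0, Gamma_vuu = 0, Gamma_vuv = -4/401, Gamma_vvv = 0; accelerations (d^2u/dtau^2, d^2v/dtau^2) = (-96/401, -8/401)

E = 25/16, F = 3/64, G = 257/256 at the point
E_u = 0, E_v = -3/8, F_u = -3/16, F_v = -1/64, G_u = -1/32, G_v = 0
EG - F^2 = 401/256;  g^inv = (256/401) * [[257/256, -3/64], [-3/64, 25/16]]
first-kind symbols [ij,l] = (1/2)(d_i g_jl + d_j g_il - d_l g_ij): [uu,u] = E_u/2 = 0, [uu,v] = F_u - E_v/2 = 0, [uv,u] = E_v/2 = -3/16, [uv,v] = G_u/2 = -1/64, [vv,u] = F_v - G_u/2 = 0, [vv,v] = G_v/2 = 0
Gamma^u_ij = (G*[ij,u] - F*[ij,v])/(EG - F^2), Gamma^v_ij = (E*[ij,v] - F*[ij,u])/(EG - F^2)
Gamma_uuu = 0, Gamma_uuv = -48/401, Gamma_uvv = 0, Gamma_vuu = 0, Gamma_vuv = -4/401, Gamma_vvv = 0
d^2u/dtau^2 = -(Gamma_uuu*(1)^2 + 2*Gamma_uuv*(1)*(-1) + Gamma_uvv*(-1)^2) = -96/401
d^2v/dtau^2 = -(Gamma_vuu*(1)^2 + 2*Gamma_vuv*(1)*(-1) + Gamma_vvv*(-1)^2) = -8/401


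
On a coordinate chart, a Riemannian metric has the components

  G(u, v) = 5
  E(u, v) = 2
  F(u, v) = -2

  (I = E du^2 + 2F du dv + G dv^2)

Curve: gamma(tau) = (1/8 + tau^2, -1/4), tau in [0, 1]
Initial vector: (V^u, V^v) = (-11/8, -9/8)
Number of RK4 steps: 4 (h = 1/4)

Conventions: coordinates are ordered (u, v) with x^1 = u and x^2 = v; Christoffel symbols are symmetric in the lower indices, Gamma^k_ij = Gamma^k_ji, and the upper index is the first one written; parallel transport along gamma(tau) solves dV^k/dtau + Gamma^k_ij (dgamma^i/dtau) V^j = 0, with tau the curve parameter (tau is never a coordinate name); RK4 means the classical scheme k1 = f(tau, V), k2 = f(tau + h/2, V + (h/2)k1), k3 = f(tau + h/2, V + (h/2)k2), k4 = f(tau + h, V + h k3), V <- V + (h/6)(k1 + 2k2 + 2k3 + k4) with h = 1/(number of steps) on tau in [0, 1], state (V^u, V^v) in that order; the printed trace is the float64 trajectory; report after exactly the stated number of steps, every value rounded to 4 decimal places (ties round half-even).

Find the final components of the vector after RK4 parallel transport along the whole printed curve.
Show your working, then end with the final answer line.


gamma'(tau) = (2*tau, 0); f(tau, V)^k = -Gamma^k_ij(gamma(tau)) gamma'^i(tau) V^j; h = 1/4; intermediate values shown to 6 dp
curve data and Christoffel symbols at the stage parameters:
  tau = 0.000000: gamma = (0.125000, -0.250000), gamma' = (0.000000, 0.000000); Gamma_uuu = 0.000000, Gamma_uuv = 0.000000, Gamma_uvv = 0.000000, Gamma_vuu = 0.000000, Gamma_vuv = 0.000000, Gamma_vvv = 0.000000
  tau = 0.125000: gamma = (0.140625, -0.250000), gamma' = (0.250000, 0.000000); Gamma_uuu = 0.000000, Gamma_uuv = 0.000000, Gamma_uvv = 0.000000, Gamma_vuu = 0.000000, Gamma_vuv = 0.000000, Gamma_vvv = 0.000000
  tau = 0.250000: gamma = (0.187500, -0.250000), gamma' = (0.500000, 0.000000); Gamma_uuu = 0.000000, Gamma_uuv = 0.000000, Gamma_uvv = 0.000000, Gamma_vuu = 0.000000, Gamma_vuv = 0.000000, Gamma_vvv = 0.000000
  tau = 0.375000: gamma = (0.265625, -0.250000), gamma' = (0.750000, 0.000000); Gamma_uuu = 0.000000, Gamma_uuv = 0.000000, Gamma_uvv = 0.000000, Gamma_vuu = 0.000000, Gamma_vuv = 0.000000, Gamma_vvv = 0.000000
  tau = 0.500000: gamma = (0.375000, -0.250000), gamma' = (1.000000, 0.000000); Gamma_uuu = 0.000000, Gamma_uuv = 0.000000, Gamma_uvv = 0.000000, Gamma_vuu = 0.000000, Gamma_vuv = 0.000000, Gamma_vvv = 0.000000
  tau = 0.625000: gamma = (0.515625, -0.250000), gamma' = (1.250000, 0.000000); Gamma_uuu = 0.000000, Gamma_uuv = 0.000000, Gamma_uvv = 0.000000, Gamma_vuu = 0.000000, Gamma_vuv = 0.000000, Gamma_vvv = 0.000000
  tau = 0.750000: gamma = (0.687500, -0.250000), gamma' = (1.500000, 0.000000); Gamma_uuu = 0.000000, Gamma_uuv = 0.000000, Gamma_uvv = 0.000000, Gamma_vuu = 0.000000, Gamma_vuv = 0.000000, Gamma_vvv = 0.000000
  tau = 0.875000: gamma = (0.890625, -0.250000), gamma' = (1.750000, 0.000000); Gamma_uuu = 0.000000, Gamma_uuv = 0.000000, Gamma_uvv = 0.000000, Gamma_vuu = 0.000000, Gamma_vuv = 0.000000, Gamma_vvv = 0.000000
  tau = 1.000000: gamma = (1.125000, -0.250000), gamma' = (2.000000, 0.000000); Gamma_uuu = 0.000000, Gamma_uuv = 0.000000, Gamma_uvv = 0.000000, Gamma_vuu = 0.000000, Gamma_vuv = 0.000000, Gamma_vvv = 0.000000
step 0: V^u = -1.3750, V^v = -1.1250
step 1: k1 = (0.000000, 0.000000), k2 = (0.000000, 0.000000), k3 = (0.000000, 0.000000), k4 = (0.000000, 0.000000); V <- V + (h/6)(k1 + 2k2 + 2k3 + k4): V^u = -1.3750, V^v = -1.1250
step 2: k1 = (0.000000, 0.000000), k2 = (0.000000, 0.000000), k3 = (0.000000, 0.000000), k4 = (0.000000, 0.000000); V <- V + (h/6)(k1 + 2k2 + 2k3 + k4): V^u = -1.3750, V^v = -1.1250
step 3: k1 = (0.000000, 0.000000), k2 = (0.000000, 0.000000), k3 = (0.000000, 0.000000), k4 = (0.000000, 0.000000); V <- V + (h/6)(k1 + 2k2 + 2k3 + k4): V^u = -1.3750, V^v = -1.1250
step 4: k1 = (0.000000, 0.000000), k2 = (0.000000, 0.000000), k3 = (0.000000, 0.000000), k4 = (0.000000, 0.000000); V <- V + (h/6)(k1 + 2k2 + 2k3 + k4): V^u = -1.3750, V^v = -1.1250

Answer: V^u = -1.3750, V^v = -1.1250


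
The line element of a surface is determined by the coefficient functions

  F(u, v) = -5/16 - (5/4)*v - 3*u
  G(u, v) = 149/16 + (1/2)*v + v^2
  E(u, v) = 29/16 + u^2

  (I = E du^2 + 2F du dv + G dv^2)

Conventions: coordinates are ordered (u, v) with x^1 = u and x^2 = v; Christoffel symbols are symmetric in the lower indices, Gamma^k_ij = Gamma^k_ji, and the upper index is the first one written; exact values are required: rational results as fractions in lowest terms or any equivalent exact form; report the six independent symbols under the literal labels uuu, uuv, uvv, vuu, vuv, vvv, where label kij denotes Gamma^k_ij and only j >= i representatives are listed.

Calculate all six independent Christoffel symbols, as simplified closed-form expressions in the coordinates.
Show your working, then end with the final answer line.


E = 29/16 + u^2; F = -5/16 - (5/4)*v - 3*u; G = 149/16 + (1/2)*v + v^2
Gamma^k_ij = (1/2) g^{kl} (d_i g_jl + d_j g_il - d_l g_ij), with g^inv = (1/(EG-F^2)) [[G, -F], [-F, E]]
first partials: E_u = 2*u, E_v = 0, F_u = -3, F_v = -5/4, G_u = 0, G_v = 1/2 + 2*v
D = EG - F^2 = 537/32 + (1/8)*v - (15/8)*u + (1/4)*v^2 - (15/2)*u*v + (5/16)*u^2 + (1/2)*u^2*v + u^2*v^2
expanded: Gamma^u_uu = (G E_u - 2F F_u + F E_v)/(2D), Gamma^u_uv = (G E_v - F G_u)/(2D), Gamma^u_vv = (2G F_v - G G_u - F G_v)/(2D), Gamma^v_uu = (2E F_u - E E_v - F E_u)/(2D), Gamma^v_uv = (E G_u - F E_v)/(2D), Gamma^v_vv = (E G_v - 2F F_v + F G_u)/(2D); substitute and cancel common factors

Answer: Gamma_uuu = (32*u*v^2 + 16*u*v + 10*u - 120*v - 30)/(32*u^2*v^2 + 16*u^2*v + 10*u^2 - 240*u*v - 60*u + 8*v^2 + 4*v + 537), Gamma_uuv = 0, Gamma_uvv = (96*u*v + 24*u - 370)/(32*u^2*v^2 + 16*u^2*v + 10*u^2 - 240*u*v - 60*u + 8*v^2 + 4*v + 537), Gamma_vuu = (40*u*v + 10*u - 174)/(32*u^2*v^2 + 16*u^2*v + 10*u^2 - 240*u*v - 60*u + 8*v^2 + 4*v + 537), Gamma_vuv = 0, Gamma_vvv = (32*u^2*v + 8*u^2 - 120*u + 8*v + 2)/(32*u^2*v^2 + 16*u^2*v + 10*u^2 - 240*u*v - 60*u + 8*v^2 + 4*v + 537)


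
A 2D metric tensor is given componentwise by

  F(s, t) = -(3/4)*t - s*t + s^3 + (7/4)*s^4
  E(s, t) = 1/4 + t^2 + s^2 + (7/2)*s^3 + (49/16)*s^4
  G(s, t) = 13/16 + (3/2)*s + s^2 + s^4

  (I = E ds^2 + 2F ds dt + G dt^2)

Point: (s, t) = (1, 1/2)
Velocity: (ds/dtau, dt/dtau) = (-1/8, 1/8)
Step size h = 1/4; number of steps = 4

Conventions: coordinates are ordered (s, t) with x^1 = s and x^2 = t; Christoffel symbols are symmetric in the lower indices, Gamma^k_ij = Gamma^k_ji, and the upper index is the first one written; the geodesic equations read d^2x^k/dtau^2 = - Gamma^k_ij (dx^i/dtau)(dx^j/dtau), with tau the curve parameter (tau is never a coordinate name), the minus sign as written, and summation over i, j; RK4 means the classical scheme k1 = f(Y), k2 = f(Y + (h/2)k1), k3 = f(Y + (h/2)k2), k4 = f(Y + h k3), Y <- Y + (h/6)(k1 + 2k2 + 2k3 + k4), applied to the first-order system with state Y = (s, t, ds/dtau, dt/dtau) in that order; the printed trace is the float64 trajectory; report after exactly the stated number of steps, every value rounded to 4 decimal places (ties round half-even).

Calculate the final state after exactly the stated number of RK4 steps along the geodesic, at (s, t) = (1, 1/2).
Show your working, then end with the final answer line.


f(Y) = (ds/dtau, dt/dtau, -Gamma^s_ij Y'^i Y'^j, -Gamma^t_ij Y'^i Y'^j) with the Gammas evaluated at the stage position; h = 0.250000; intermediate values shown to 6 dp
step 0: s = 1.0000, t = 0.5000, ds/dtau = -0.1250, dt/dtau = 0.1250
step 1:
  k1: at (s, t) = (1.000000, 0.500000), (ds/dtau, dt/dtau) = (-0.125000, 0.125000); Gamma_sss = 1.167604, Gamma_sst = -0.155981, Gamma_stt = -0.758905, Gamma_tss = 1.579303, Gamma_tst = 0.937383, Gamma_ttt = 0.329959; k1 = (-0.125000, 0.125000, -0.011260, -0.000539)
  k2: at (s, t) = (0.984375, 0.515625), (ds/dtau, dt/dtau) = (-0.126408, 0.124933); Gamma_sss = 1.204909, Gamma_sst = -0.137266, Gamma_stt = -0.767179, Gamma_tss = 1.548979, Gamma_tst = 0.923470, Gamma_ttt = 0.311245; k2 = (-0.126408, 0.124933, -0.011614, -0.000441)
  k3: at (s, t) = (0.984199, 0.515617), (ds/dtau, dt/dtau) = (-0.126452, 0.124945); Gamma_sss = 1.205291, Gamma_sst = -0.137127, Gamma_stt = -0.767326, Gamma_tss = 1.548654, Gamma_tst = 0.923358, Gamma_ttt = 0.311111; k3 = (-0.126452, 0.124945, -0.011627, -0.000443)
  k4: at (s, t) = (0.968387, 0.531236), (ds/dtau, dt/dtau) = (-0.127907, 0.124889); Gamma_sss = 1.242690, Gamma_sst = -0.117840, Gamma_stt = -0.776497, Gamma_tss = 1.519045, Gamma_tst = 0.910139, Gamma_ttt = 0.291831; k4 = (-0.127907, 0.124889, -0.011984, -0.000326)
  Y <- Y + (h/6)(k1 + 2k2 + 2k3 + k4): s = 0.9684, t = 0.5312, ds/dtau = -0.1279, dt/dtau = 0.1249
step 2:
  k1: at (s, t) = (0.968391, 0.531235), (ds/dtau, dt/dtau) = (-0.127905, 0.124890); Gamma_sss = 1.242682, Gamma_sst = -0.117843, Gamma_stt = -0.776494, Gamma_tss = 1.519051, Gamma_tst = 0.910142, Gamma_ttt = 0.291834; k1 = (-0.127905, 0.124890, -0.011983, -0.000326)
  k2: at (s, t) = (0.952402, 0.546846), (ds/dtau, dt/dtau) = (-0.129403, 0.124850); Gamma_sss = 1.280114, Gamma_sst = -0.097934, Gamma_stt = -0.786616, Gamma_tss = 1.490184, Gamma_tst = 0.897679, Gamma_ttt = 0.271942; k2 = (-0.129403, 0.124850, -0.012339, -0.000187)
  k3: at (s, t) = (0.952215, 0.546841), (ds/dtau, dt/dtau) = (-0.129448, 0.124867); Gamma_sss = 1.280519, Gamma_sst = -0.097775, Gamma_stt = -0.786791, Gamma_tss = 1.489854, Gamma_tst = 0.897573, Gamma_ttt = 0.271787; k3 = (-0.129448, 0.124867, -0.012351, -0.000186)
  k4: at (s, t) = (0.936029, 0.562452), (ds/dtau, dt/dtau) = (-0.130993, 0.124844); Gamma_sss = 1.317985, Gamma_sst = -0.077147, Gamma_stt = -0.797973, Gamma_tss = 1.461712, Gamma_tst = 0.885929, Gamma_ttt = 0.251187; k4 = (-0.130993, 0.124844, -0.012702, -0.000020)
  Y <- Y + (h/6)(k1 + 2k2 + 2k3 + k4): s = 0.9360, t = 0.5625, ds/dtau = -0.1310, dt/dtau = 0.1248
step 3:
  k1: at (s, t) = (0.936032, 0.562450), (ds/dtau, dt/dtau) = (-0.130991, 0.124845); Gamma_sss = 1.317977, Gamma_sst = -0.077151, Gamma_stt = -0.797970, Gamma_tss = 1.461718, Gamma_tst = 0.885931, Gamma_ttt = 0.251190; k1 = (-0.130991, 0.124845, -0.012701, -0.000020)
  k2: at (s, t) = (0.919658, 0.578056), (ds/dtau, dt/dtau) = (-0.132579, 0.124842); Gamma_sss = 1.355400, Gamma_sst = -0.055741, Gamma_stt = -0.810280, Gamma_tss = 1.434322, Gamma_tst = 0.875182, Gamma_ttt = 0.229820; k2 = (-0.132579, 0.124842, -0.013041, 0.000178)
  k3: at (s, t) = (0.919460, 0.578056), (ds/dtau, dt/dtau) = (-0.132621, 0.124867); Gamma_sss = 1.355827, Gamma_sst = -0.055558, Gamma_stt = -0.810489, Gamma_tss = 1.433990, Gamma_tst = 0.875086, Gamma_ttt = 0.229641; k3 = (-0.132621, 0.124867, -0.013050, 0.000181)
  k4: at (s, t) = (0.902877, 0.593667), (ds/dtau, dt/dtau) = (-0.134254, 0.124890); Gamma_sss = 1.393184, Gamma_sst = -0.033244, Gamma_stt = -0.824060, Gamma_tss = 1.407316, Gamma_tst = 0.865318, Gamma_ttt = 0.207382; k4 = (-0.134254, 0.124890, -0.013372, 0.000417)
  Y <- Y + (h/6)(k1 + 2k2 + 2k3 + k4): s = 0.9029, t = 0.5937, ds/dtau = -0.1343, dt/dtau = 0.1249
step 4:
  k1: at (s, t) = (0.902880, 0.593665), (ds/dtau, dt/dtau) = (-0.134252, 0.124891); Gamma_sss = 1.393177, Gamma_sst = -0.033248, Gamma_stt = -0.824057, Gamma_tss = 1.407321, Gamma_tst = 0.865320, Gamma_ttt = 0.207386; k1 = (-0.134252, 0.124891, -0.013371, 0.000418)
  k2: at (s, t) = (0.886099, 0.609277), (ds/dtau, dt/dtau) = (-0.135923, 0.124943); Gamma_sss = 1.430365, Gamma_sst = -0.009946, Gamma_stt = -0.838977, Gamma_tss = 1.381375, Gamma_tst = 0.856631, Gamma_ttt = 0.184158; k2 = (-0.135923, 0.124943, -0.013667, 0.000700)
  k3: at (s, t) = (0.885890, 0.609283), (ds/dtau, dt/dtau) = (-0.135960, 0.124979); Gamma_sss = 1.430809, Gamma_sst = -0.009732, Gamma_stt = -0.839225, Gamma_tss = 1.381044, Gamma_tst = 0.856550, Gamma_ttt = 0.183948; k3 = (-0.135960, 0.124979, -0.013671, 0.000707)
  k4: at (s, t) = (0.868890, 0.624910), (ds/dtau, dt/dtau) = (-0.137670, 0.125068); Gamma_sss = 1.467770, Gamma_sst = 0.014713, Gamma_stt = -0.855653, Gamma_tss = 1.355793, Gamma_tst = 0.849056, Gamma_ttt = 0.159600; k4 = (-0.137670, 0.125068, -0.013928, 0.001045)
  Y <- Y + (h/6)(k1 + 2k2 + 2k3 + k4): s = 0.8689, t = 0.6249, ds/dtau = -0.1377, dt/dtau = 0.1251

Answer: s = 0.8689, t = 0.6249, ds/dtau = -0.1377, dt/dtau = 0.1251


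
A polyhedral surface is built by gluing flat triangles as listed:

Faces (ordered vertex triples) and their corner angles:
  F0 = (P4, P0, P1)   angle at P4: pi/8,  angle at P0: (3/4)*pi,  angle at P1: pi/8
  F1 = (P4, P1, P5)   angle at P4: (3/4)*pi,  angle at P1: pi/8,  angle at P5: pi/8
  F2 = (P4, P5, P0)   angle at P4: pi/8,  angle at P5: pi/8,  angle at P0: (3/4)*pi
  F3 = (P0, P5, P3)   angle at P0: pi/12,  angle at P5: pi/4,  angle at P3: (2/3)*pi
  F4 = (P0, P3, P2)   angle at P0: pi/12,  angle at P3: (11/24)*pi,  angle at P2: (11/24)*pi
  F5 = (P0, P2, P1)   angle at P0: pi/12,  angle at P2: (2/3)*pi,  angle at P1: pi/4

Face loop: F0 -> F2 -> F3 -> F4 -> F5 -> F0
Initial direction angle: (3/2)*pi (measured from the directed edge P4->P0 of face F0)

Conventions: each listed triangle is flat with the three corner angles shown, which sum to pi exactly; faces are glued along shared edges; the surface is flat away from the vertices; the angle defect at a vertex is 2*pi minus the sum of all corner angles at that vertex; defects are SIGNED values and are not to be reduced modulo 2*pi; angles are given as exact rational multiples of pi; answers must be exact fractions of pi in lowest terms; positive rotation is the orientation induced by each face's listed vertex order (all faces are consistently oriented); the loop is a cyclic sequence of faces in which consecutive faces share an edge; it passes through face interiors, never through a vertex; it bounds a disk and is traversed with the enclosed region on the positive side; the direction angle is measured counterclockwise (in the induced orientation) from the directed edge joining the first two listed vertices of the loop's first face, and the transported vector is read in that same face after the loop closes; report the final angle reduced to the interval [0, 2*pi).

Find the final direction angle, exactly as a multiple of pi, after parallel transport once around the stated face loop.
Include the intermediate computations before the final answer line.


enclosed vertex P0: corner angles sum to (7/4)*pi, defect = 2*pi - (7/4)*pi = pi/4
final direction = starting direction + enclosed defect total, reduced mod 2*pi (induced orientation)
final angle = (3/2)*pi + pi/4 = (7/4)*pi (mod 2*pi)

Answer: final direction angle = (7/4)*pi


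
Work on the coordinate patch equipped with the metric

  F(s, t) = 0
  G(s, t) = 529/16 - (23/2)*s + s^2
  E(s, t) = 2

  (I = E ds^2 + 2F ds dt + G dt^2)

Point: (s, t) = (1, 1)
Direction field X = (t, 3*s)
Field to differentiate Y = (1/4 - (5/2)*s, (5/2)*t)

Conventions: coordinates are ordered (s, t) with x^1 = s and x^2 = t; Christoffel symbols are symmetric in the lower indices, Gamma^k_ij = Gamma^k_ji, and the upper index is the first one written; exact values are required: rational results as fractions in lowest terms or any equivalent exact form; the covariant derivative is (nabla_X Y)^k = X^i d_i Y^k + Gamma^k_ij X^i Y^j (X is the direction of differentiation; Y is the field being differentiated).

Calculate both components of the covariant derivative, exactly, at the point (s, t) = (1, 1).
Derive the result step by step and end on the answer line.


E = 2, F = 0, G = 361/16 at the point
E_s = 0, E_t = 0, F_s = 0, F_t = 0, G_s = -19/2, G_t = 0
EG - F^2 = 361/8;  g^inv = (8/361) * [[361/16, 0], [0, 2]]
first-kind symbols [ij,l] = (1/2)(d_i g_jl + d_j g_il - d_l g_ij): [ss,s] = E_s/2 = 0, [ss,t] = F_s - E_t/2 = 0, [st,s] = E_t/2 = 0, [st,t] = G_s/2 = -19/4, [tt,s] = F_t - G_s/2 = 19/4, [tt,t] = G_t/2 = 0
Gamma^s_ij = (G*[ij,s] - F*[ij,t])/(EG - F^2), Gamma^t_ij = (E*[ij,t] - F*[ij,s])/(EG - F^2)
Gamma_sss = 0, Gamma_sst = 0, Gamma_stt = 19/8, Gamma_tss = 0, Gamma_tst = -4/19, Gamma_ttt = 0
X = (1, 3), Y = (-9/4, 5/2) at the point

Answer: (nabla_X Y)^s = 245/16, (nabla_X Y)^t = 319/38


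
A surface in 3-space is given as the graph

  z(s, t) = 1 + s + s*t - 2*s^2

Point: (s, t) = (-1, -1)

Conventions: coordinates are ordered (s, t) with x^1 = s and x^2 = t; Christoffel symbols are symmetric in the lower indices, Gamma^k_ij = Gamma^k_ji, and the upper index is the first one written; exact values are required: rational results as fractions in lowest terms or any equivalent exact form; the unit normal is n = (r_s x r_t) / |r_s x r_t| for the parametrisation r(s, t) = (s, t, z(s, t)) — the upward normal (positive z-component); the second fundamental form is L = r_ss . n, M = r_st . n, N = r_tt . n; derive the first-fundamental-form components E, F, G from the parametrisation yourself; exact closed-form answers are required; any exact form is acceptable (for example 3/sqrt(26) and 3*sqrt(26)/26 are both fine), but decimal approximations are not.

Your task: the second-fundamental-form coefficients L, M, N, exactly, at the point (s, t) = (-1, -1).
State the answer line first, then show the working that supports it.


Answer: L = -2*sqrt(2)/3, M = sqrt(2)/6, N = 0

z_s = 4, z_t = -1, z_ss = -4, z_st = 1, z_tt = 0
E = 17, F = -4, G = 2; answer radicand W^2 = 18
unnormalised second-form numerators: l = -4, m = 1, n = 0; L = l/sqrt(18), and similarly M = m/sqrt(W^2), N = n/sqrt(W^2)


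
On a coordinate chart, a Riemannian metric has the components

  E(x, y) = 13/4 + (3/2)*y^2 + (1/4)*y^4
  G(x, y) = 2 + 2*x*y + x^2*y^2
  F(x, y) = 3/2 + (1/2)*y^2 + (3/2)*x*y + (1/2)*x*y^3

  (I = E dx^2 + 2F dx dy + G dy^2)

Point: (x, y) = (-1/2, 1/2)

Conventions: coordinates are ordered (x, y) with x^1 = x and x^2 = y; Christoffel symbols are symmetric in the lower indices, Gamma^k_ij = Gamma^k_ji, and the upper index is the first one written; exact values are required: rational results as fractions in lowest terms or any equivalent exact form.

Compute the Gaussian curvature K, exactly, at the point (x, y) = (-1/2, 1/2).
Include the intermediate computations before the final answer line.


E = 233/64, F = 39/32, G = 25/16, EG - F^2 = 269/64 at the point
E_x = 0, E_y = 13/8, F_x = 13/16, F_y = -7/16, G_x = 3/4, G_y = -3/4
E_yy = 15/4, F_xy = 15/8, G_xx = 1/2
Evaluate Brioschi's two determinant matrices M1, M2 and divide by (EG - F^2)^2.
M1 = [[-E_yy/2 + F_xy - G_xx/2, E_x/2, F_x - E_y/2], [F_y - G_x/2, E, F], [G_y/2, F, G]] = [[-1/4, 0, 0], [-13/16, 233/64, 39/32], [-3/8, 39/32, 25/16]]; det M1 = -269/256
M2 = [[0, E_y/2, G_x/2], [E_y/2, E, F], [G_x/2, F, G]] = [[0, 13/16, 3/8], [13/16, 233/64, 39/32], [3/8, 39/32, 25/16]]; det M2 = -205/256
det M1 - det M2 = -1/4; K = -1/4 / (269/64)^2 = -1024/72361

Answer: K = -1024/72361


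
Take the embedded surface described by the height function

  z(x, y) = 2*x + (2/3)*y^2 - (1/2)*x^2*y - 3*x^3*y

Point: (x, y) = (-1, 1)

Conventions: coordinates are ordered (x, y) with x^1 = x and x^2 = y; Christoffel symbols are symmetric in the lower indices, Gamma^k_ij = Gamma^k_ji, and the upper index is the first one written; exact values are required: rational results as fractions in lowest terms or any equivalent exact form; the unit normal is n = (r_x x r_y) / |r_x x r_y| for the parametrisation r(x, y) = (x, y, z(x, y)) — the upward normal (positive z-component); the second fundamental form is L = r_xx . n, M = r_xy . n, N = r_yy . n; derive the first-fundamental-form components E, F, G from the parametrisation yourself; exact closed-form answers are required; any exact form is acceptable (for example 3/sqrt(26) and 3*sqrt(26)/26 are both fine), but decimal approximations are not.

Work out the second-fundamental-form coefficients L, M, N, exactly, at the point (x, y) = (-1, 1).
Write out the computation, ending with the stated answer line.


z_x = -6, z_y = 23/6, z_xx = 17, z_xy = -8, z_yy = 4/3
E = 37, F = -23, G = 565/36; answer radicand W^2 = 1861/36
unnormalised second-form numerators: l = 17, m = -8, n = 4/3; L = l/sqrt(1861/36), and similarly M = m/sqrt(W^2), N = n/sqrt(W^2)

Answer: L = 102*sqrt(1861)/1861, M = -48*sqrt(1861)/1861, N = 8*sqrt(1861)/1861


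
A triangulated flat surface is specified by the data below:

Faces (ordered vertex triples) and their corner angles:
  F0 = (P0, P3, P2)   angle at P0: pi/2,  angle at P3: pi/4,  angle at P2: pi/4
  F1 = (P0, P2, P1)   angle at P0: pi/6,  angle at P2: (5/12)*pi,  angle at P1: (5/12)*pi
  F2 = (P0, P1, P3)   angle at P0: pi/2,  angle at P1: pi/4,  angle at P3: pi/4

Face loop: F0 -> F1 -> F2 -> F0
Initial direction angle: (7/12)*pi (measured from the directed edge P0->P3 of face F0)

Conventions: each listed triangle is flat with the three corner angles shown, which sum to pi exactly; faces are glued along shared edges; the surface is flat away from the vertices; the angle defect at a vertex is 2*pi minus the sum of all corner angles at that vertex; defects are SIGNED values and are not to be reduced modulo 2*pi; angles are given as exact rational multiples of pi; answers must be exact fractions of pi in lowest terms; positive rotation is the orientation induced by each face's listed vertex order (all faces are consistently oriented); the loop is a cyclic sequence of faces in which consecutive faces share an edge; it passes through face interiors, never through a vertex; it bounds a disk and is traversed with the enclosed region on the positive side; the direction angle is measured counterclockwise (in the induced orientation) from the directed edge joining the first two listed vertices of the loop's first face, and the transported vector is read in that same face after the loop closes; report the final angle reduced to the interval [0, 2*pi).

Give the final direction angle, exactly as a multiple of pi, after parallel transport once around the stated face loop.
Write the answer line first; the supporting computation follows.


Answer: final direction angle = (17/12)*pi

enclosed vertex P0: corner angles sum to (7/6)*pi, defect = 2*pi - (7/6)*pi = (5/6)*pi
holonomy = initial angle + sum of enclosed defects (mod 2*pi), positive in the induced orientation
final angle = (7/12)*pi + (5/6)*pi = (17/12)*pi (mod 2*pi)
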